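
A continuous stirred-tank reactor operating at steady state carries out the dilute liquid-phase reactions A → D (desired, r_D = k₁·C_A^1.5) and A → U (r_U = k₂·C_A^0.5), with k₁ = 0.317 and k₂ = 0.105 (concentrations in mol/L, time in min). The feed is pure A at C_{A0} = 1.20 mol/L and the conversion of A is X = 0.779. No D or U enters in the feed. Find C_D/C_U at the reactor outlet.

0.801

Exit C_A = C_{A0}(1−X) = 1.20×0.221 = 0.2652 mol/L.
Rates in a CSTR are evaluated at the outlet concentration: r_D = 0.317×0.2652^1.5 = 0.04329, r_U = 0.105×0.2652^0.5 = 0.05407.
Overall selectivity = C_D/C_U = r_Dτ/(r_Uτ) = r_D/r_U = 0.801.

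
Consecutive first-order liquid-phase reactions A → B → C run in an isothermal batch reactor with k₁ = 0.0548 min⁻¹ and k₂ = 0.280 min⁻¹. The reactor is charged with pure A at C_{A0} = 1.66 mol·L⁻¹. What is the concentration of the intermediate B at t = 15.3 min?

0.169 mol·L⁻¹

For first-order series with pure A initially, C_B(t) = k₁C_{A0}/(k₂−k₁)·(e^(−k₁t) − e^(−k₂t)).
e^(−k₁t) = e^(−0.0548×15.3) = e^(−0.8384) = 0.4324; e^(−k₂t) = e^(−4.284) = 0.01379.
C_B = 0.0548×1.66/(0.280−0.0548) × (0.4324−0.01379) = 0.4039×0.4186 = 0.1691 mol·L⁻¹.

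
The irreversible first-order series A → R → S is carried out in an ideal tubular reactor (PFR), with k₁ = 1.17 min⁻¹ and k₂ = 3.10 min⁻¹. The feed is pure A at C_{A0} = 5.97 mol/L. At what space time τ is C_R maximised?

For first-order series the maximum of C_R occurs at τ_opt = ln(k₂/k₁)/(k₂−k₁).
= ln(3.10/1.17)/(3.10−1.17) = ln(2.650)/1.930 = 0.9744/1.930 = 0.505 min.

0.505 min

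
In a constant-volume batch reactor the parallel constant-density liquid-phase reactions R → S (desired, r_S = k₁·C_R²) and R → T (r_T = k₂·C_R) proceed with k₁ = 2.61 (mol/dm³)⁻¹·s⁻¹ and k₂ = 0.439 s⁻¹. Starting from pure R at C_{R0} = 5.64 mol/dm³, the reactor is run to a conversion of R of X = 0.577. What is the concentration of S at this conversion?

3.12 mol/dm³

C_R = C_{R0}(1−X) = 2.386 mol/dm³.
Along a PFR/batch, dC_T/dC_R = −r_T/(r_S+r_T) = −k₂/(k₂+k₁·C_R).
Integrating from C_{R0} to C_R: C_T = (0.439/2.61)·ln[(0.439+2.61·5.64)/(0.439+2.61·2.39)] = 0.1682·ln(15.16/6.666) = 0.1382 mol/dm³.
Then C_S = (C_{R0}−C_R) − C_T = 3.254 − 0.1382 = 3.116 mol/dm³.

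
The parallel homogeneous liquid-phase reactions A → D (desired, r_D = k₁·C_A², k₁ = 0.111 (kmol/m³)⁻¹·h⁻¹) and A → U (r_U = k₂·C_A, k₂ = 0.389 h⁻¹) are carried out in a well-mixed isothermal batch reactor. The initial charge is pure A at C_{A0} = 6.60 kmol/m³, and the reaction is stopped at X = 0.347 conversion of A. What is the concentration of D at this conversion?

C_A = C_{A0}(1−X) = 4.310 kmol/m³.
Along a PFR/batch, dC_U/dC_A = −r_U/(r_D+r_U) = −k₂/(k₂+k₁·C_A).
Integrating from C_{A0} to C_A: C_U = (0.389/0.111)·ln[(0.389+0.111·6.60)/(0.389+0.111·4.31)] = 3.505·ln(1.122/0.8674) = 0.9007 kmol/m³.
Then C_D = (C_{A0}−C_A) − C_U = 2.290 − 0.9007 = 1.389 kmol/m³.

1.39 kmol/m³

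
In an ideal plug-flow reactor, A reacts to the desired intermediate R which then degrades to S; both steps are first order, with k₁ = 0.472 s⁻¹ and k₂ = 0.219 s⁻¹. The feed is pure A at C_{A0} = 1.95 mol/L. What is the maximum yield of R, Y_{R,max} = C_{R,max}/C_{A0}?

At the optimum, C_{R,max}/C_{A0} = (k₁/k₂)^[k₂/(k₂−k₁)].
= (0.472/0.219)^(0.219/(0.219−0.472)) = (2.155)^(-0.8656) = 0.5144.

0.514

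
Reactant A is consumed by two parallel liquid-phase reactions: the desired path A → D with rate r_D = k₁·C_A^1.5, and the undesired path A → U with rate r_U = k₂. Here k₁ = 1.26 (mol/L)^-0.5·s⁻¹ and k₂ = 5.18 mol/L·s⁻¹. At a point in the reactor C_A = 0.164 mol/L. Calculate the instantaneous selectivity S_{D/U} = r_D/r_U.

0.0162

S_{D/U} = r_D/r_U = (k₁·C_A^1.5)/(k₂) = (k₁/k₂)·C_A^1.5.
= (1.26×0.1640^1.5) / (5.18) = 0.08368/5.180 = 0.0162.
Since the desired path is higher order in A, keeping C_A high (PFR or concentrated feed) favours D.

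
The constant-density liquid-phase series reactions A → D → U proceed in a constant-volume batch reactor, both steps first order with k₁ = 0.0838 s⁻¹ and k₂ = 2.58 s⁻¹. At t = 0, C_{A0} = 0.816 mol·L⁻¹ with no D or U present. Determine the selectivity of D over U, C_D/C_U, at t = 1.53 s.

For first-order series with pure A initially, C_D(t) = k₁C_{A0}/(k₂−k₁)·(e^(−k₁t) − e^(−k₂t)).
e^(−k₁t) = e^(−0.0838×1.53) = e^(−0.1282) = 0.8797; e^(−k₂t) = e^(−3.947) = 0.01930.
C_D = 0.0838×0.816/(2.58−0.0838) × (0.8797−0.01930) = 0.02739×0.8604 = 0.02357 mol·L⁻¹.
C_A = C_{A0}e^(−k₁t) = 0.7178 mol·L⁻¹, so C_U = C_{A0}−C_A−C_D = 0.07462 mol·L⁻¹; C_D/C_U = 0.316.

0.316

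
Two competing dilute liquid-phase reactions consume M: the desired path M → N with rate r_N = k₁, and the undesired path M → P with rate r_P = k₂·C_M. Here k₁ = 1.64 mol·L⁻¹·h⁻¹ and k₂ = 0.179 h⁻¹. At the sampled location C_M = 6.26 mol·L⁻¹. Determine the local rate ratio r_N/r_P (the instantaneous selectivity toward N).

S_{N/P} = r_N/r_P = (k₁)/(k₂·C_M) = (k₁/k₂)·C_M⁻¹.
= (1.64) / (0.179×6.260) = 1.640/1.121 = 1.46.

1.46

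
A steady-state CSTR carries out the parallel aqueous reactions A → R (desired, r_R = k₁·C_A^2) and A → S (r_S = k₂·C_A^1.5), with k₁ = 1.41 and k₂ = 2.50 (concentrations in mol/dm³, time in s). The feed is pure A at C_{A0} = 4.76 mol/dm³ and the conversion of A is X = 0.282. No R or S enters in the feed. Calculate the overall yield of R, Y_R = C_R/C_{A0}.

0.144

Exit C_A = C_{A0}(1−X) = 4.76×0.718 = 3.418 mol/dm³.
A CSTR operates uniformly at the exit composition, giving r_R = 16.47 and r_S = 15.80 (each k·C_A^n at C_A = 3.418).
Fraction of consumed A going to R: r_R/(r_R+r_S) = 0.5104.
C_R = 0.5104·C_{A0}·X = 0.5104×4.76×0.282 = 0.685 mol/dm³; Y_R = C_R/C_{A0} = 0.144.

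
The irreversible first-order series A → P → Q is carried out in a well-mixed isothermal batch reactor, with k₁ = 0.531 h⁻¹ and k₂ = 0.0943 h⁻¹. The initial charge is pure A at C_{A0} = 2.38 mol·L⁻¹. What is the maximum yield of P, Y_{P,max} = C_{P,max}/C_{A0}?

0.689

For a first-order series the maximum intermediate yield is C_{P,max}/C_{A0} = (k₁/k₂)^[k₂/(k₂−k₁)].
= (0.531/0.0943)^(0.0943/(0.0943−0.531)) = (5.631)^(-0.2159) = 0.6885.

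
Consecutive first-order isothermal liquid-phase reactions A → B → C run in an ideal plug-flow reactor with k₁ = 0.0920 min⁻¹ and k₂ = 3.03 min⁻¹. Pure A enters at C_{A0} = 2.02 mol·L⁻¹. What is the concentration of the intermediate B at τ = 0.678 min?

0.0513 mol·L⁻¹

The intermediate concentration in a first-order A→B→C sequence is C_B = k₁C_{A0}(e^(−k₁τ) − e^(−k₂τ))/(k₂−k₁).
e^(−k₁τ) = e^(−0.0920×0.678) = e^(−0.06238) = 0.9395; e^(−k₂τ) = e^(−2.054) = 0.1282.
C_B = 0.0920×2.02/(3.03−0.0920) × (0.9395−0.1282) = 0.06325×0.8114 = 0.05132 mol·L⁻¹.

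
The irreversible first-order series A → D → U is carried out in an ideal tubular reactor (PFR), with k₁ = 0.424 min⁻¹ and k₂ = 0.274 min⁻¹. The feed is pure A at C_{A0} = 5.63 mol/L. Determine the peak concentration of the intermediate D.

For a first-order series the maximum intermediate yield is C_{D,max}/C_{A0} = (k₁/k₂)^[k₂/(k₂−k₁)].
= (0.424/0.274)^(0.274/(0.274−0.424)) = (1.547)^(-1.827) = 0.4504.
C_{D,max} = 0.4504×5.63 = 2.54 mol/L.

2.54 mol/L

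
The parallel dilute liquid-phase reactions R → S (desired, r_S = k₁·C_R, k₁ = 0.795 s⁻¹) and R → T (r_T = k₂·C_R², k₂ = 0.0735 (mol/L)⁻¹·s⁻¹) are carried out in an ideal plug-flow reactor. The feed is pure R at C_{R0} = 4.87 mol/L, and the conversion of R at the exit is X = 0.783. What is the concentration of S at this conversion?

3.01 mol/L

C_R = C_{R0}(1−X) = 1.057 mol/L.
Along a PFR/batch, dC_S/dC_R = −r_S/(r_S+r_T) = −k₁/(k₁+k₂·C_R).
Integrating from C_{R0} to C_R: C_S = (0.795/0.0735)·ln[(0.795+0.0735·4.87)/(0.795+0.0735·1.06)] = 10.82·ln(1.153/0.8727) = 3.012 mol/L.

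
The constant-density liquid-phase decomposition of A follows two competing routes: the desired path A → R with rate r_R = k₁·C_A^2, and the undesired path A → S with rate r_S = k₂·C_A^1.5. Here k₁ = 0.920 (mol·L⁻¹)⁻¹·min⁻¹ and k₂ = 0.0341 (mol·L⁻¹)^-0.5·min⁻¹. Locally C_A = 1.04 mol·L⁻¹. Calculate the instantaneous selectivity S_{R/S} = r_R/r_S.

S_{R/S} = r_R/r_S = (k₁·C_A^2)/(k₂·C_A^1.5) = (k₁/k₂)·C_A^0.5.
= (0.920×1.040^2) / (0.0341×1.040^1.5) = 0.9951/0.03617 = 27.5.
Since the desired path is higher order in A, keeping C_A high (PFR or concentrated feed) favours R.

27.5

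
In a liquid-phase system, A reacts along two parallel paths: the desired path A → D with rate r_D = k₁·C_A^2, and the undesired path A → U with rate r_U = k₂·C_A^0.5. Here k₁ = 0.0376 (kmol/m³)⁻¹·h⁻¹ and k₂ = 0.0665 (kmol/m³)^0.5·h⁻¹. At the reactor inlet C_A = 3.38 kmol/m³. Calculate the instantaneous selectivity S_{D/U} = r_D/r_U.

3.51

S_{D/U} = r_D/r_U = (k₁·C_A^2)/(k₂·C_A^0.5) = (k₁/k₂)·C_A^1.5.
= (0.0376×3.380^2) / (0.0665×3.380^0.5) = 0.4296/0.1223 = 3.51.
Since the desired path is higher order in A, keeping C_A high (PFR or concentrated feed) favours D.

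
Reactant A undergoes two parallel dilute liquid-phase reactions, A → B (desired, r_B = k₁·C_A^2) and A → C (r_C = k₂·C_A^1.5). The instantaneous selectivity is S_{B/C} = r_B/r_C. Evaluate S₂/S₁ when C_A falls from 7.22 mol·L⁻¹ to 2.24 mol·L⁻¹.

0.557

S_{B/C} = (k₁/k₂)·C_A^0.5, so S₂/S₁ = (C_{A,2}/C_{A,1})^0.5.
= (2.24/7.22)^0.5 = (0.3102)^0.5 = 0.557.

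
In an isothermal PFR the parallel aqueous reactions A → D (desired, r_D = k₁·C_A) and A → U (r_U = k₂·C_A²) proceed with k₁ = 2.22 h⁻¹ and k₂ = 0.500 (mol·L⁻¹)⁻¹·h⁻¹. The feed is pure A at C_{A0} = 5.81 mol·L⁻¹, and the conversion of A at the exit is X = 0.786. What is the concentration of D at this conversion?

2.62 mol·L⁻¹

C_A = C_{A0}(1−X) = 1.243 mol·L⁻¹.
Along a PFR/batch, dC_D/dC_A = −r_D/(r_D+r_U) = −k₁/(k₁+k₂·C_A).
Integrating from C_{A0} to C_A: C_D = (2.22/0.500)·ln[(2.22+0.500·5.81)/(2.22+0.500·1.24)] = 4.440·ln(5.125/2.842) = 2.618 mol·L⁻¹.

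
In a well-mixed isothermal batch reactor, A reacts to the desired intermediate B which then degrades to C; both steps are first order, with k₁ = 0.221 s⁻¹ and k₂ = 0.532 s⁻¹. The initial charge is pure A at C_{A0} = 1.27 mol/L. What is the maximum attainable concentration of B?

0.283 mol/L

For a first-order series the maximum intermediate yield is C_{B,max}/C_{A0} = (k₁/k₂)^[k₂/(k₂−k₁)].
= (0.221/0.532)^(0.532/(0.532−0.221)) = (0.4154)^(1.711) = 0.2225.
C_{B,max} = 0.2225×1.27 = 0.283 mol/L.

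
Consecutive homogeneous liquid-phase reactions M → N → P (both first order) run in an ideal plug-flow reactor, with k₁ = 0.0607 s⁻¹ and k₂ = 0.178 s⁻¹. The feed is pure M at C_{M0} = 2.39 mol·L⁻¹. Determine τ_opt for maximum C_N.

9.17 s

For first-order series the maximum of C_N occurs at τ_opt = ln(k₂/k₁)/(k₂−k₁).
= ln(0.178/0.0607)/(0.178−0.0607) = ln(2.932)/0.1173 = 1.076/0.1173 = 9.17 s.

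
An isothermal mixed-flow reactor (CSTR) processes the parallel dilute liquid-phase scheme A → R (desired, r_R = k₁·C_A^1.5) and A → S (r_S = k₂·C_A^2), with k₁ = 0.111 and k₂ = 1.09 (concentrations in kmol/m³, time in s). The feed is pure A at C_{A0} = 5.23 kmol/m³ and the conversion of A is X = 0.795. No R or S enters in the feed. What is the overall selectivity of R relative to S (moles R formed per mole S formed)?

Exit C_A = C_{A0}(1−X) = 5.23×0.205 = 1.072 kmol/m³.
A CSTR operates uniformly at the exit composition, giving r_R = 0.1232 and r_S = 1.253 (each k·C_A^n at C_A = 1.072).
Overall selectivity = C_R/C_S = r_Rτ/(r_Sτ) = r_R/r_S = 0.0983.

0.0983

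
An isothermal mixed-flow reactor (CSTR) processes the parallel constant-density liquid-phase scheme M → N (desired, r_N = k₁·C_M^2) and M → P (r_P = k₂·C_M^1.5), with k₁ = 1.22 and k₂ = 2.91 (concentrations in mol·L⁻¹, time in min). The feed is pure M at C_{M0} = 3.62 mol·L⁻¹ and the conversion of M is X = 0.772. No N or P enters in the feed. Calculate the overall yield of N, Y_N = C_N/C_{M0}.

0.213

Exit C_M = C_{M0}(1−X) = 3.62×0.228 = 0.8254 mol·L⁻¹.
In a CSTR the entire volume is at exit conditions, so r_N = 1.22×0.8254^2 = 0.8311 and r_P = 2.91×0.8254^1.5 = 2.182.
Fraction of consumed M going to N: r_N/(r_N+r_P) = 0.2758.
C_N = 0.2758·C_{M0}·X = 0.2758×3.62×0.772 = 0.771 mol·L⁻¹; Y_N = C_N/C_{M0} = 0.213.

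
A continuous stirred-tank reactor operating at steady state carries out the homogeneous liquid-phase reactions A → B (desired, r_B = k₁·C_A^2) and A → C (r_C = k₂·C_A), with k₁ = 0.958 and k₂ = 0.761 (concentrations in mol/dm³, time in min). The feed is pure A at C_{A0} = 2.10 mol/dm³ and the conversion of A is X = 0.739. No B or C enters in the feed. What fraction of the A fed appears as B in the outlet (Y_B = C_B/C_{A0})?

0.302

Exit C_A = C_{A0}(1−X) = 2.10×0.261 = 0.5481 mol/dm³.
A CSTR operates uniformly at the exit composition, giving r_B = 0.2878 and r_C = 0.4171 (each k·C_A^n at C_A = 0.5481).
Fraction of consumed A going to B: r_B/(r_B+r_C) = 0.4083.
C_B = 0.4083·C_{A0}·X = 0.4083×2.10×0.739 = 0.634 mol/dm³; Y_B = C_B/C_{A0} = 0.302.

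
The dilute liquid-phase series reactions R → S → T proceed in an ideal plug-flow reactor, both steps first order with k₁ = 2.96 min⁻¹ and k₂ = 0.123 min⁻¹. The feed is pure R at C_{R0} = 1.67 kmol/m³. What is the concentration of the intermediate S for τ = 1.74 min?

1.40 kmol/m³

Solving the coupled first-order balances gives C_S(τ) = [k₁/(k₂−k₁)]·C_{R0}·(e^(−k₁τ) − e^(−k₂τ)).
e^(−k₁τ) = e^(−2.96×1.74) = e^(−5.150) = 0.005797; e^(−k₂τ) = e^(−0.2140) = 0.8073.
C_S = 2.96×1.67/(0.123−2.96) × (0.005797−0.8073) = (-1.742)×(-0.8015) = 1.397 kmol/m³.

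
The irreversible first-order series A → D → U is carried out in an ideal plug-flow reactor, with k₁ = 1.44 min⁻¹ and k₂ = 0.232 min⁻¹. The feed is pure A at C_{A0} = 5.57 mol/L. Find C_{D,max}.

3.92 mol/L

At the optimum, C_{D,max}/C_{A0} = (k₁/k₂)^[k₂/(k₂−k₁)].
= (1.44/0.232)^(0.232/(0.232−1.44)) = (6.207)^(-0.1921) = 0.7042.
C_{D,max} = 0.7042×5.57 = 3.92 mol/L.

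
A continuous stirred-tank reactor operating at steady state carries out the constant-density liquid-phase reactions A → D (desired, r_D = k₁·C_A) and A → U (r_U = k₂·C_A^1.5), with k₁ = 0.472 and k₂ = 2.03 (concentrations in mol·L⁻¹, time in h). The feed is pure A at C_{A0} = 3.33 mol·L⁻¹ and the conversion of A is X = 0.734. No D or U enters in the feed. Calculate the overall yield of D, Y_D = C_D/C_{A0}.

Exit C_A = C_{A0}(1−X) = 3.33×0.266 = 0.8858 mol·L⁻¹.
In a CSTR the entire volume is at exit conditions, so r_D = 0.472×0.8858 = 0.4181 and r_U = 2.03×0.8858^1.5 = 1.692.
Fraction of consumed A going to D: r_D/(r_D+r_U) = 0.1981.
C_D = 0.1981·C_{A0}·X = 0.1981×3.33×0.734 = 0.484 mol·L⁻¹; Y_D = C_D/C_{A0} = 0.145.

0.145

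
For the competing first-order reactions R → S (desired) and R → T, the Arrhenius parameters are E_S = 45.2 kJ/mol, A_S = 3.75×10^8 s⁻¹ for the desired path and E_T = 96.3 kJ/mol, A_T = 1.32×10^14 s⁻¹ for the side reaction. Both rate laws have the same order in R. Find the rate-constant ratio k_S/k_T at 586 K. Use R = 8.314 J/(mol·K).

Since both paths have the same order in R, the concentration cancels and S_{S/T} = k_S/k_T = (A_S/A_T)·exp[(E_T−E_S)/(RT)].
(E_T−E_S)/(RT) = (96.3−45.2)×10³/(8.314×586) = 51100/4872 = 10.49.
k_S/k_T = (3.75×10^8/1.32×10^14)·exp(10.49) = 2.841×10^-6 × 35900 = 0.102.

0.102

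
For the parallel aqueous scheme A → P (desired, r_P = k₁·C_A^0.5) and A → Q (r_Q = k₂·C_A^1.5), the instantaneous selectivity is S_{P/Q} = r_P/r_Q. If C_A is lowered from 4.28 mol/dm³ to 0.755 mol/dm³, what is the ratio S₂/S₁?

S_{P/Q} = (k₁/k₂)·C_A⁻¹, so S₂/S₁ = (C_{A,2}/C_{A,1})⁻¹.
= 4.28/0.755 = 5.67.

5.67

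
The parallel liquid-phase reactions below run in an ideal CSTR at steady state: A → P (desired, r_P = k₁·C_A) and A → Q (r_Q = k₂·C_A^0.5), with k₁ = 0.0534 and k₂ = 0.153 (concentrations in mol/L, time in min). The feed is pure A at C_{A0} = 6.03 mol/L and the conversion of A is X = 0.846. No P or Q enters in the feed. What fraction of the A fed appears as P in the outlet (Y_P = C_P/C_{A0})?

Exit C_A = C_{A0}(1−X) = 6.03×0.154 = 0.9286 mol/L.
A CSTR operates uniformly at the exit composition, giving r_P = 0.04959 and r_Q = 0.1474 (each k·C_A^n at C_A = 0.9286).
Fraction of consumed A going to P: r_P/(r_P+r_Q) = 0.2517.
C_P = 0.2517·C_{A0}·X = 0.2517×6.03×0.846 = 1.28 mol/L; Y_P = C_P/C_{A0} = 0.213.

0.213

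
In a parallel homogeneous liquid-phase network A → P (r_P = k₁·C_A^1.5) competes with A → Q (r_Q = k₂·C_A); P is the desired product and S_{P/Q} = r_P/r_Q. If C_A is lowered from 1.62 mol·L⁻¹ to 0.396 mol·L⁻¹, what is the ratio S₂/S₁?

0.494

S_{P/Q} = (k₁/k₂)·C_A^0.5, so S₂/S₁ = (C_{A,2}/C_{A,1})^0.5.
= (0.396/1.62)^0.5 = (0.2444)^0.5 = 0.494.
Selectivity toward P falls as C_A falls — high-concentration operation is favoured.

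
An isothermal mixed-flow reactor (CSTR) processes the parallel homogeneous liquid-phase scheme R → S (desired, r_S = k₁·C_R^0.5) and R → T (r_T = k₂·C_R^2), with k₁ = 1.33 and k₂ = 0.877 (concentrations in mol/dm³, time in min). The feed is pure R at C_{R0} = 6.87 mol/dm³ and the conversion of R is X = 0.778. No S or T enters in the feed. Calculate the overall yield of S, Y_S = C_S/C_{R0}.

Exit C_R = C_{R0}(1−X) = 6.87×0.222 = 1.525 mol/dm³.
In a CSTR the entire volume is at exit conditions, so r_S = 1.33×1.525^0.5 = 1.643 and r_T = 0.877×1.525^2 = 2.040.
Fraction of consumed R going to S: r_S/(r_S+r_T) = 0.4460.
C_S = 0.4460·C_{R0}·X = 0.4460×6.87×0.778 = 2.38 mol/dm³; Y_S = C_S/C_{R0} = 0.347.

0.347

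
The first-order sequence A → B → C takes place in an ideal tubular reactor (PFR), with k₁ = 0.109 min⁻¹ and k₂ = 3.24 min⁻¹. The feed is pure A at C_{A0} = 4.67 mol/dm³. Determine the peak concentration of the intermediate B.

0.140 mol/dm³

Evaluating C_B at τ_opt = ln(k₂/k₁)/(k₂−k₁) gives C_{B,max}/C_{A0} = (k₁/k₂)^[k₂/(k₂−k₁)].
= (0.109/3.24)^(3.24/(3.24−0.109)) = (0.03364)^(1.035) = 0.02989.
C_{B,max} = 0.02989×4.67 = 0.140 mol/dm³.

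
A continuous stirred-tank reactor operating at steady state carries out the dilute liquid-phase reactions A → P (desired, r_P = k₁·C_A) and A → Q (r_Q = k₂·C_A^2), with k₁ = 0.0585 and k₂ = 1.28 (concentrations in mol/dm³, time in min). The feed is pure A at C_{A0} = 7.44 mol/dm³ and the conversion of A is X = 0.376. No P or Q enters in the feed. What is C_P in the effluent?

0.0273 mol/dm³

Exit C_A = C_{A0}(1−X) = 7.44×0.624 = 4.643 mol/dm³.
A CSTR operates uniformly at the exit composition, giving r_P = 0.2716 and r_Q = 27.59 (each k·C_A^n at C_A = 4.643).
Fraction of consumed A going to P: r_P/(r_P+r_Q) = 0.009748.
C_P = 0.009748·C_{A0}·X = 0.009748×7.44×0.376 = 0.0273 mol/dm³.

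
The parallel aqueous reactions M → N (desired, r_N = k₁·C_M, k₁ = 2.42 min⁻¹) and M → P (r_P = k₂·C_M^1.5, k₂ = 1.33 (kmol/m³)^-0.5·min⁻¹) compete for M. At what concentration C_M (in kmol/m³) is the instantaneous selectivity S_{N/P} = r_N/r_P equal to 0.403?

S_{N/P} = (k₁/k₂)·C_M^-0.5 ⇒ C_M = (S·k₂/k₁)^(-2).
= (0.403×1.33/2.42)^(-2) = (0.2215)^(-2) = 20.4 kmol/m³.

20.4 kmol/m³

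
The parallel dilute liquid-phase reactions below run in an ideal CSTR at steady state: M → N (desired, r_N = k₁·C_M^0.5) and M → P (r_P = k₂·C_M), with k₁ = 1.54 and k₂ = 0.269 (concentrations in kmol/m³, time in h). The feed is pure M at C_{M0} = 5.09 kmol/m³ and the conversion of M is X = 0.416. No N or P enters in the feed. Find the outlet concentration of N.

1.63 kmol/m³

Exit C_M = C_{M0}(1−X) = 5.09×0.584 = 2.973 kmol/m³.
In a CSTR the entire volume is at exit conditions, so r_N = 1.54×2.973^0.5 = 2.655 and r_P = 0.269×2.973 = 0.7996.
Fraction of consumed M going to N: r_N/(r_N+r_P) = 0.7685.
C_N = 0.7685·C_{M0}·X = 0.7685×5.09×0.416 = 1.63 kmol/m³.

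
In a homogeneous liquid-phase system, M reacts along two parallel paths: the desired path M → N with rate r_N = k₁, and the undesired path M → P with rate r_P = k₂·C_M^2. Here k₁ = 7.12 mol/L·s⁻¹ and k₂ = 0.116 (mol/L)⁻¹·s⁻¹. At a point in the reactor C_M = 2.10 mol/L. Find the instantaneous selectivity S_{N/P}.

13.9

S_{N/P} = r_N/r_P = (k₁)/(k₂·C_M^2) = (k₁/k₂)·C_M^-2.
= (7.12) / (0.116×2.100^2) = 7.120/0.5116 = 13.9.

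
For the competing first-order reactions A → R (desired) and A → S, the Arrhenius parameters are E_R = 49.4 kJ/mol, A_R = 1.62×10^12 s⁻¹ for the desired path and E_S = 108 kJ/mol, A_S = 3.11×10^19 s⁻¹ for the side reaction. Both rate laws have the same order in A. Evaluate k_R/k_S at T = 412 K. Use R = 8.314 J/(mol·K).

With equal orders, S_{R/S} = k_R/k_S = (A_R/A_S)·exp[(E_S−E_R)/(RT)].
(E_S−E_R)/(RT) = (108−49.4)×10³/(8.314×412) = 58600/3425 = 17.11.
k_R/k_S = (1.62×10^12/3.11×10^19)·exp(17.11) = 5.209×10^-8 × 2.690×10^7 = 1.40.
Since E_R < E_S, lowering the temperature improves selectivity toward R.

1.40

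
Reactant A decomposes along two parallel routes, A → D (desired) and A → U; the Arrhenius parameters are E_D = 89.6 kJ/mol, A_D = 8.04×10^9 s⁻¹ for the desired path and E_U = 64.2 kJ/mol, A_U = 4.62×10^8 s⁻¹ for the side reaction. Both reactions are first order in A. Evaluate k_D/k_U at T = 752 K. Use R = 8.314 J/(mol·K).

0.299

With equal orders, S_{D/U} = k_D/k_U = (A_D/A_U)·exp[(E_U−E_D)/(RT)].
(E_U−E_D)/(RT) = (64.2−89.6)×10³/(8.314×752) = -25400/6252 = -4.063.
k_D/k_U = (8.04×10^9/4.62×10^8)·exp(-4.063) = 17.40 × 0.01720 = 0.299.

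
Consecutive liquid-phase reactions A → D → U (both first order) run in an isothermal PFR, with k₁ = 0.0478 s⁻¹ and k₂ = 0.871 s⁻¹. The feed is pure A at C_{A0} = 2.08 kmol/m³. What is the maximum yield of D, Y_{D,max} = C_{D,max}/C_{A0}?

At the optimum, C_{D,max}/C_{A0} = (k₁/k₂)^[k₂/(k₂−k₁)].
= (0.0478/0.871)^(0.871/(0.871−0.0478)) = (0.05488)^(1.058) = 0.04637.

0.0464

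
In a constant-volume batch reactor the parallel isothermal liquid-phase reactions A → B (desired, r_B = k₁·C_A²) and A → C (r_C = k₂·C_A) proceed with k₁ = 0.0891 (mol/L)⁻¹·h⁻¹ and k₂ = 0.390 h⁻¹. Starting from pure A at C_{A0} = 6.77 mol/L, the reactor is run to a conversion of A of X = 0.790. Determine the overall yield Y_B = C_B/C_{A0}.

0.367

C_A = C_{A0}(1−X) = 1.422 mol/L.
Along a PFR/batch, dC_C/dC_A = −r_C/(r_B+r_C) = −k₂/(k₂+k₁·C_A).
Integrating from C_{A0} to C_A: C_C = (0.390/0.0891)·ln[(0.390+0.0891·6.77)/(0.390+0.0891·1.42)] = 4.377·ln(0.9932/0.5167) = 2.861 mol/L.
Then C_B = (C_{A0}−C_A) − C_C = 5.348 − 2.861 = 2.488 mol/L.
Y_B = C_B/C_{A0} = 2.488/6.77 = 0.367.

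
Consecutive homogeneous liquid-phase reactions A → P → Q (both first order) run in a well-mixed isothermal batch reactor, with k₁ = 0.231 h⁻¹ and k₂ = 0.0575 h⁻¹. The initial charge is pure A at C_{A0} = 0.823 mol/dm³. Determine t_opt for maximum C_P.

The intermediate peaks when r₁ = r₂, i.e. k₁e^(−k₁t) = k₂e^(−k₂t), giving t_opt = ln(k₂/k₁)/(k₂−k₁).
= ln(0.0575/0.231)/(0.0575−0.231) = ln(0.2489)/-0.1735 = -1.391/-0.1735 = 8.02 h.

8.02 h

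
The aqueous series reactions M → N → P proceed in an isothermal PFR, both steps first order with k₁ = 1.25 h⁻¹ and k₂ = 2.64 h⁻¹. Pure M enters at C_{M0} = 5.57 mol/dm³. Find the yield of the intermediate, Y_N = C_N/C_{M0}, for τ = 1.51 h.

For first-order series with pure M initially, C_N(τ) = k₁C_{M0}/(k₂−k₁)·(e^(−k₁τ) − e^(−k₂τ)).
e^(−k₁τ) = e^(−1.25×1.51) = e^(−1.887) = 0.1514; e^(−k₂τ) = e^(−3.986) = 0.01857.
C_N = 1.25×5.57/(2.64−1.25) × (0.1514−0.01857) = 5.009×0.1329 = 0.6656 mol/dm³.
Y_N = C_N/C_{M0} = 0.6656/5.57 = 0.119.

0.119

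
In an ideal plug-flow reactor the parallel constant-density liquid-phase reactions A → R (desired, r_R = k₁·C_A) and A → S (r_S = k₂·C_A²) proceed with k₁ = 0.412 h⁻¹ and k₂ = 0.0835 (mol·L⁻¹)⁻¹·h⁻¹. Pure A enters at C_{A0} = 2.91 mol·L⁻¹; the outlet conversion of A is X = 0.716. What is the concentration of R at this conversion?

1.52 mol·L⁻¹

C_A = C_{A0}(1−X) = 0.8264 mol·L⁻¹.
Along a PFR/batch, dC_R/dC_A = −r_R/(r_R+r_S) = −k₁/(k₁+k₂·C_A).
Integrating from C_{A0} to C_A: C_R = (0.412/0.0835)·ln[(0.412+0.0835·2.91)/(0.412+0.0835·0.826)] = 4.934·ln(0.6550/0.4810) = 1.523 mol·L⁻¹.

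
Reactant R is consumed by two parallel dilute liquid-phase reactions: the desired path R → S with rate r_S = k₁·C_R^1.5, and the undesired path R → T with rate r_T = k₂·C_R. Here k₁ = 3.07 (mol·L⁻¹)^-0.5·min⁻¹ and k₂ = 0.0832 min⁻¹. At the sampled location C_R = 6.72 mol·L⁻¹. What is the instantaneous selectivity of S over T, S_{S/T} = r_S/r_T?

95.7

S_{S/T} = r_S/r_T = (k₁·C_R^1.5)/(k₂·C_R) = (k₁/k₂)·C_R^0.5.
= (3.07×6.720^1.5) / (0.0832×6.720) = 53.48/0.5591 = 95.7.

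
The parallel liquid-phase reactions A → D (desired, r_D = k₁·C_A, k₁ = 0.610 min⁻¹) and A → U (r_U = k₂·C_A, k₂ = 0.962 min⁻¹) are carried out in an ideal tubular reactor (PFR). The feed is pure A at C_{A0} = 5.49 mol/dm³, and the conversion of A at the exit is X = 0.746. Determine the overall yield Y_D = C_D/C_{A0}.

C_A = C_{A0}(1−X) = 1.394 mol/dm³.
Both paths are first order in A, so the instantaneous fraction to D is constant: dC_D/d(−C_A) = k₁/(k₁+k₂) = 0.3880.
C_D = 0.3880·(C_{A0}−C_A) = 0.3880×4.096 = 1.59 mol/dm³.
Y_D = C_D/C_{A0} = 1.589/5.49 = 0.289.

0.289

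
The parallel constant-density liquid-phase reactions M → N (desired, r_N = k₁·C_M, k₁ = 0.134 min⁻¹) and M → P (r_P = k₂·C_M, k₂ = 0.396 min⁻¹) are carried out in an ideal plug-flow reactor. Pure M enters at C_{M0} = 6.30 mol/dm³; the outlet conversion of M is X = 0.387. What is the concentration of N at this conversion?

0.616 mol/dm³

C_M = C_{M0}(1−X) = 3.862 mol/dm³.
Both paths are first order in M, so the instantaneous fraction to N is constant: dC_N/d(−C_M) = k₁/(k₁+k₂) = 0.2528.
C_N = 0.2528·(C_{M0}−C_M) = 0.2528×2.438 = 0.616 mol/dm³.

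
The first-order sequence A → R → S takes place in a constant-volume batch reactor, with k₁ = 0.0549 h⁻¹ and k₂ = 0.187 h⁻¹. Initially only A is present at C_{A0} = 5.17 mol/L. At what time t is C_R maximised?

9.28 h

For first-order series the maximum of C_R occurs at t_opt = ln(k₂/k₁)/(k₂−k₁).
= ln(0.187/0.0549)/(0.187−0.0549) = ln(3.406)/0.1321 = 1.226/0.1321 = 9.28 h.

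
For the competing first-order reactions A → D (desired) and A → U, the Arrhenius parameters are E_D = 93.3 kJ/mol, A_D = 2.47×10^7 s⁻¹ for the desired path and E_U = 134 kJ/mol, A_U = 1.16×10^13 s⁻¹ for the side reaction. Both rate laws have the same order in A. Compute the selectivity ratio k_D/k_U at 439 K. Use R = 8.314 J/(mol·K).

0.148

Since both paths have the same order in A, the concentration cancels and S_{D/U} = k_D/k_U = (A_D/A_U)·exp[(E_U−E_D)/(RT)].
(E_U−E_D)/(RT) = (134−93.3)×10³/(8.314×439) = 40700/3650 = 11.15.
k_D/k_U = (2.47×10^7/1.16×10^13)·exp(11.15) = 2.129×10^-6 × 69644 = 0.148.
Since E_D < E_U, lowering the temperature improves selectivity toward D.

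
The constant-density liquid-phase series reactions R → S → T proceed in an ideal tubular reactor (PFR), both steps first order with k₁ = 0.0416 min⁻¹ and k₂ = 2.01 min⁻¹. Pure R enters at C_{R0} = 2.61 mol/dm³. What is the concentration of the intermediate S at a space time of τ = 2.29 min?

0.0496 mol/dm³

For first-order series with pure R initially, C_S(τ) = k₁C_{R0}/(k₂−k₁)·(e^(−k₁τ) − e^(−k₂τ)).
e^(−k₁τ) = e^(−0.0416×2.29) = e^(−0.09526) = 0.9091; e^(−k₂τ) = e^(−4.603) = 0.01002.
C_S = 0.0416×2.61/(2.01−0.0416) × (0.9091−0.01002) = 0.05516×0.8991 = 0.04959 mol/dm³.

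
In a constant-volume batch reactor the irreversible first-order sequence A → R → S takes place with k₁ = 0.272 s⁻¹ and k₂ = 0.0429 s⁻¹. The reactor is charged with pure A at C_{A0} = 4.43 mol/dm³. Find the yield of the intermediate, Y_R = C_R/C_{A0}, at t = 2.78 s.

For first-order series with pure A initially, C_R(t) = k₁C_{A0}/(k₂−k₁)·(e^(−k₁t) − e^(−k₂t)).
e^(−k₁t) = e^(−0.272×2.78) = e^(−0.7562) = 0.4695; e^(−k₂t) = e^(−0.1193) = 0.8876.
C_R = 0.272×4.43/(0.0429−0.272) × (0.4695−0.8876) = (-5.260)×(-0.4181) = 2.199 mol/dm³.
Y_R = C_R/C_{A0} = 2.199/4.43 = 0.496.

0.496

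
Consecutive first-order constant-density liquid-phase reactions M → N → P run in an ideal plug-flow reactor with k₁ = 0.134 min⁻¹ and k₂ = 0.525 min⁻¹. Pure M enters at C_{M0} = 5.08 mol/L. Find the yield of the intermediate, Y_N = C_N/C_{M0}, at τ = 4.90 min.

0.152

For first-order series with pure M initially, C_N(τ) = k₁C_{M0}/(k₂−k₁)·(e^(−k₁τ) − e^(−k₂τ)).
e^(−k₁τ) = e^(−0.134×4.90) = e^(−0.6566) = 0.5186; e^(−k₂τ) = e^(−2.573) = 0.07634.
C_N = 0.134×5.08/(0.525−0.134) × (0.5186−0.07634) = 1.741×0.4423 = 0.7700 mol/L.
Y_N = C_N/C_{M0} = 0.7700/5.08 = 0.152.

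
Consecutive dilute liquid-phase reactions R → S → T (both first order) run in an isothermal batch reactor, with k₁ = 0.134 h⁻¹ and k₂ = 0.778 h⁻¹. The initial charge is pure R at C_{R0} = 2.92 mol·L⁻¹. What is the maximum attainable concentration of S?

Evaluating C_S at t_opt = ln(k₂/k₁)/(k₂−k₁) gives C_{S,max}/C_{R0} = (k₁/k₂)^[k₂/(k₂−k₁)].
= (0.134/0.778)^(0.778/(0.778−0.134)) = (0.1722)^(1.208) = 0.1194.
C_{S,max} = 0.1194×2.92 = 0.349 mol·L⁻¹.

0.349 mol·L⁻¹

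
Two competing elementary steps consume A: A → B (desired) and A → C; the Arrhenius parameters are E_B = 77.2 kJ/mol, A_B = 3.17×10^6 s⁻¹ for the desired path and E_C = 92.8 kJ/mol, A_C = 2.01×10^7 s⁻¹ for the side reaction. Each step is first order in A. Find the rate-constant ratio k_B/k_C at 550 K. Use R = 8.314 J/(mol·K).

4.78

k_B/k_C = (A_B/A_C)·exp[−(E_B−E_C)/(RT)] = (A_B/A_C)·exp[(E_C−E_B)/(RT)].
(E_C−E_B)/(RT) = (92.8−77.2)×10³/(8.314×550) = 15600/4573 = 3.412.
k_B/k_C = (3.17×10^6/2.01×10^7)·exp(3.412) = 0.1577 × 30.31 = 4.78.
Since E_B < E_C, lowering the temperature improves selectivity toward B.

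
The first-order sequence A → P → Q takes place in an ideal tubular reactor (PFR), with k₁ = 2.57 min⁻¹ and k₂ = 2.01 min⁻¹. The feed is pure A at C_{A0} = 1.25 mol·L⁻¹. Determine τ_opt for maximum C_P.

0.439 min

For first-order series the maximum of C_P occurs at τ_opt = ln(k₂/k₁)/(k₂−k₁).
= ln(2.01/2.57)/(2.01−2.57) = ln(0.7821)/-0.5600 = -0.2458/-0.5600 = 0.439 min.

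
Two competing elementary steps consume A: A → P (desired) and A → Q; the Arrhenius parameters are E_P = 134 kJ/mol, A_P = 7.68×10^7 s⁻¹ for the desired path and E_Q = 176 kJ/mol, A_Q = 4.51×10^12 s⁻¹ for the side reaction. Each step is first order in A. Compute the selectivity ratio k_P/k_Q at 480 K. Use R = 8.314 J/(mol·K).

0.634

With equal orders, S_{P/Q} = k_P/k_Q = (A_P/A_Q)·exp[(E_Q−E_P)/(RT)].
(E_Q−E_P)/(RT) = (176−134)×10³/(8.314×480) = 42000/3991 = 10.52.
k_P/k_Q = (7.68×10^7/4.51×10^12)·exp(10.52) = 1.703×10^-5 × 37213 = 0.634.
Since E_P < E_Q, lowering the temperature improves selectivity toward P.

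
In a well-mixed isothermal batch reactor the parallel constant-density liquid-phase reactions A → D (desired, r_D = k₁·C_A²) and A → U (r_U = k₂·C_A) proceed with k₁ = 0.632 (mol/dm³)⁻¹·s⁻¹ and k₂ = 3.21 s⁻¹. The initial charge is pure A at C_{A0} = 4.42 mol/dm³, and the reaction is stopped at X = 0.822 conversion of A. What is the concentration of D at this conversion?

1.18 mol/dm³

C_A = C_{A0}(1−X) = 0.7868 mol/dm³.
Along a PFR/batch, dC_U/dC_A = −r_U/(r_D+r_U) = −k₂/(k₂+k₁·C_A).
Integrating from C_{A0} to C_A: C_U = (3.21/0.632)·ln[(3.21+0.632·4.42)/(3.21+0.632·0.787)] = 5.079·ln(6.003/3.707) = 2.448 mol/dm³.
Then C_D = (C_{A0}−C_A) − C_U = 3.633 − 2.448 = 1.185 mol/dm³.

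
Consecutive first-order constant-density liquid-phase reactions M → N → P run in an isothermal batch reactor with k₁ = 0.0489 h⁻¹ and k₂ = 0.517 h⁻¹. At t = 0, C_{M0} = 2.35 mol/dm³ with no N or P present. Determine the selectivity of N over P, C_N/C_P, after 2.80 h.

Solving the coupled first-order balances gives C_N(t) = [k₁/(k₂−k₁)]·C_{M0}·(e^(−k₁t) − e^(−k₂t)).
e^(−k₁t) = e^(−0.0489×2.80) = e^(−0.1369) = 0.8720; e^(−k₂t) = e^(−1.448) = 0.2351.
C_N = 0.0489×2.35/(0.517−0.0489) × (0.8720−0.2351) = 0.2455×0.6369 = 0.1564 mol/dm³.
C_M = C_{M0}e^(−k₁t) = 2.049 mol/dm³, so C_P = C_{M0}−C_M−C_N = 0.1444 mol/dm³; C_N/C_P = 1.08.

1.08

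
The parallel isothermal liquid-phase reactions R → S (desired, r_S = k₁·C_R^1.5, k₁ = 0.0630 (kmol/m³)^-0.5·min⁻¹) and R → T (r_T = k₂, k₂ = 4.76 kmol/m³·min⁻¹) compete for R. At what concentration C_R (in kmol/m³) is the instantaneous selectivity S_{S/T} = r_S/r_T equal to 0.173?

5.55 kmol/m³

S_{S/T} = (k₁/k₂)·C_R^1.5 ⇒ C_R = (S·k₂/k₁)^(1/1.5).
= (0.173×4.76/0.0630)^(0.6667) = (13.07)^(0.6667) = 5.55 kmol/m³.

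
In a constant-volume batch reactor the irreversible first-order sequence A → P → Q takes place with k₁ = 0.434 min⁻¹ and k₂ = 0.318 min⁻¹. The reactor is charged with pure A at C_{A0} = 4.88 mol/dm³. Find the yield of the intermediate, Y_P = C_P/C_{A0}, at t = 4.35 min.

Solving the coupled first-order balances gives C_P(t) = [k₁/(k₂−k₁)]·C_{A0}·(e^(−k₁t) − e^(−k₂t)).
e^(−k₁t) = e^(−0.434×4.35) = e^(−1.888) = 0.1514; e^(−k₂t) = e^(−1.383) = 0.2507.
C_P = 0.434×4.88/(0.318−0.434) × (0.1514−0.2507) = (-18.26)×(-0.09936) = 1.814 mol/dm³.
Y_P = C_P/C_{A0} = 1.814/4.88 = 0.372.

0.372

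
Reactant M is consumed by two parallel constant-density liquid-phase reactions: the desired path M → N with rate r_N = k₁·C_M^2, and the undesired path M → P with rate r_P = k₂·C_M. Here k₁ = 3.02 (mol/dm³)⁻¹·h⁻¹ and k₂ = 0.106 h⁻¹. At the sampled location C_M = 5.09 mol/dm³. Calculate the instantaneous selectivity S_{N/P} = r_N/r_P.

145

S_{N/P} = r_N/r_P = (k₁·C_M^2)/(k₂·C_M) = (k₁/k₂)·C_M.
= (3.02×5.090^2) / (0.106×5.090) = 78.24/0.5395 = 145.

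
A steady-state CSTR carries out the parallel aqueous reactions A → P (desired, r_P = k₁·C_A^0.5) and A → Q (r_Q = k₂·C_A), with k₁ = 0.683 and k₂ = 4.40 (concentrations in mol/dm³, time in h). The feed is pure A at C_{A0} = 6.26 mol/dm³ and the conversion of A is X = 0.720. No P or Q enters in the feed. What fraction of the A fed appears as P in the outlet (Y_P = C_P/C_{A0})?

Exit C_A = C_{A0}(1−X) = 6.26×0.280 = 1.753 mol/dm³.
Rates in a CSTR are evaluated at the outlet concentration: r_P = 0.683×1.753^0.5 = 0.9042, r_Q = 4.40×1.753 = 7.712.
Fraction of consumed A going to P: r_P/(r_P+r_Q) = 0.1049.
C_P = 0.1049·C_{A0}·X = 0.1049×6.26×0.720 = 0.473 mol/dm³; Y_P = C_P/C_{A0} = 0.0756.

0.0756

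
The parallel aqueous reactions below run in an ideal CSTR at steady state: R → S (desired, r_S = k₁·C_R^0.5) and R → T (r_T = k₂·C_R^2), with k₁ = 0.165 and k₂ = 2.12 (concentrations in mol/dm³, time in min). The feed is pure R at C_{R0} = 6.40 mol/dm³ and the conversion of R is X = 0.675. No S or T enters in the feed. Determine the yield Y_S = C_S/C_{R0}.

0.0171

Exit C_R = C_{R0}(1−X) = 6.40×0.325 = 2.080 mol/dm³.
A CSTR operates uniformly at the exit composition, giving r_S = 0.2380 and r_T = 9.172 (each k·C_R^n at C_R = 2.080).
Fraction of consumed R going to S: r_S/(r_S+r_T) = 0.02529.
C_S = 0.02529·C_{R0}·X = 0.02529×6.40×0.675 = 0.109 mol/dm³; Y_S = C_S/C_{R0} = 0.0171.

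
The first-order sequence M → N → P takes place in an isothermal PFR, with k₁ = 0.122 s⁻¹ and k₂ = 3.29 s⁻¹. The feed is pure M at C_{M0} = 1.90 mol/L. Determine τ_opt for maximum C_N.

The intermediate peaks when r₁ = r₂, i.e. k₁e^(−k₁τ) = k₂e^(−k₂τ), giving τ_opt = ln(k₂/k₁)/(k₂−k₁).
= ln(3.29/0.122)/(3.29−0.122) = ln(26.97)/3.168 = 3.295/3.168 = 1.04 s.

1.04 s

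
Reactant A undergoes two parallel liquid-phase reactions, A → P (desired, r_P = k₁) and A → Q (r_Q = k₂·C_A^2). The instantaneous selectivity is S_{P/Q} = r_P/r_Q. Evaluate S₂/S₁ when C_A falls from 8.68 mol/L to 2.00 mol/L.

18.8

S_{P/Q} = (k₁/k₂)·C_A^-2, so S₂/S₁ = (C_{A,2}/C_{A,1})^-2.
= (2.00/8.68)^(-2) = (0.2304)^(-2) = 18.8.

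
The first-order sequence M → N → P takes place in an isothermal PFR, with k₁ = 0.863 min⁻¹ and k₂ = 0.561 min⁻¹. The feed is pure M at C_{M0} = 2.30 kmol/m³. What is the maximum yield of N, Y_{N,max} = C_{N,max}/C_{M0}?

At the optimum, C_{N,max}/C_{M0} = (k₁/k₂)^[k₂/(k₂−k₁)].
= (0.863/0.561)^(0.561/(0.561−0.863)) = (1.538)^(-1.858) = 0.4493.

0.449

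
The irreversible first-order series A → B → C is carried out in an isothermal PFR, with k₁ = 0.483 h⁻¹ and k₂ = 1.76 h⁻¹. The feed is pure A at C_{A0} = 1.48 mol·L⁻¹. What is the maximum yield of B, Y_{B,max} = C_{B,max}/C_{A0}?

At the optimum, C_{B,max}/C_{A0} = (k₁/k₂)^[k₂/(k₂−k₁)].
= (0.483/1.76)^(1.76/(1.76−0.483)) = (0.2744)^(1.378) = 0.1683.

0.168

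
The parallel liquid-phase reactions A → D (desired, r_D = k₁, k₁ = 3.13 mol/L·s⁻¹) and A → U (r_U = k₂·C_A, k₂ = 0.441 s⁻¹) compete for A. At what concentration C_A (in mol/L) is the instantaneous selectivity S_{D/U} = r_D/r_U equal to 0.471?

15.1 mol/L

S_{D/U} = (k₁/k₂)·C_A⁻¹ ⇒ C_A = (S·k₂/k₁)^(-1).
= (0.471×0.441/3.13)^(-1) = (0.06636)^(-1) = 15.1 mol/L.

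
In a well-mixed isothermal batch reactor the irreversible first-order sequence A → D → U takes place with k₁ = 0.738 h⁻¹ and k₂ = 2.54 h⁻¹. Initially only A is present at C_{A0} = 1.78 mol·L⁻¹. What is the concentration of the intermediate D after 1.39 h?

Solving the coupled first-order balances gives C_D(t) = [k₁/(k₂−k₁)]·C_{A0}·(e^(−k₁t) − e^(−k₂t)).
e^(−k₁t) = e^(−0.738×1.39) = e^(−1.026) = 0.3585; e^(−k₂t) = e^(−3.531) = 0.02929.
C_D = 0.738×1.78/(2.54−0.738) × (0.3585−0.02929) = 0.7290×0.3292 = 0.2400 mol·L⁻¹.

0.240 mol·L⁻¹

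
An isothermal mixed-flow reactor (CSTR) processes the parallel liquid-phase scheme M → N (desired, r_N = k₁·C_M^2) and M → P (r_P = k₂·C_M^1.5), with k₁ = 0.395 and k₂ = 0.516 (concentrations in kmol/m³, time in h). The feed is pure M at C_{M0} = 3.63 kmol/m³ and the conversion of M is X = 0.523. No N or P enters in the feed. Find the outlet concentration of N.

0.953 kmol/m³

Exit C_M = C_{M0}(1−X) = 3.63×0.477 = 1.732 kmol/m³.
In a CSTR the entire volume is at exit conditions, so r_N = 0.395×1.732^2 = 1.184 and r_P = 0.516×1.732^1.5 = 1.176.
Fraction of consumed M going to N: r_N/(r_N+r_P) = 0.5018.
C_N = 0.5018·C_{M0}·X = 0.5018×3.63×0.523 = 0.953 kmol/m³.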